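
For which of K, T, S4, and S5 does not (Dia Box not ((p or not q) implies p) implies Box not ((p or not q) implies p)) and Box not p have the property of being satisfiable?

K, T, S4

S4-tableau for the formula:
1. not (Dia Box not ((p or not q) implies p) implies Box not ((p or not q) implies p)) and Box not p, 0
2. not (Dia Box not ((p or not q) implies p) implies Box not ((p or not q) implies p)), 0
3. Box not p, 0
4. Dia Box not ((p or not q) implies p), 0
5. not Box not ((p or not q) implies p), 0
6. not p, 0
7. Box not ((p or not q) implies p), 1
8. not p, 1
9. not ((p or not q) implies p), 1
10. p or not q, 1
11. not q, 1
12. (p or not q) implies p, 2
13. not p, 2
14. not (p or not q), 2
15. q, 2
Accessibility: 0R0, 0R1, 0R2, 1R1, 2R2
Complete open branch: satisfiable in S4, hence also in K, T (this S4-model is also a K-model and a T-model).
S5-tableau for the formula:
1. not (Dia Box not ((p or not q) implies p) implies Box not ((p or not q) implies p)) and Box not p, 0
2. not (Dia Box not ((p or not q) implies p) implies Box not ((p or not q) implies p)), 0
3. Box not p, 0
4. Dia Box not ((p or not q) implies p), 0
5. not Box not ((p or not q) implies p), 0
6. not p, 0
7. Box not ((p or not q) implies p), 1
8. not p, 1
9. not ((p or not q) implies p), 0
10. p or not q, 0
11. not ((p or not q) implies p), 1
12. p or not q, 1
13. not q, 0
14. not q, 1
15. (p or not q) implies p, 2
16. not p, 2
17. not ((p or not q) implies p), 2
18. p or not q, 2
19. not (p or not q), 2
20. q, 2
21. not q, 2
Accessibility: 0R0, 0R1, 0R2, 1R0, 1R1, 1R2, 2R0, 2R1, 2R2
Branch closes: q and not q both at 2.
Every branch closes (one shown): unsatisfiable in S5.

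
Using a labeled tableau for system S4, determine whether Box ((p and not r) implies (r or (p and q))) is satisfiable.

Satisfiable (open branch found)

1. Box ((p and not r) implies (r or (p and q))), u
2. (p and not r) implies (r or (p and q)), u
3. r or (p and q), u
4. p and q, u
5. p, u
6. q, u
Accessibility: uRu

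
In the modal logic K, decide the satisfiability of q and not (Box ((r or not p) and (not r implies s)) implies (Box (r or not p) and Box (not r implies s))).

No, unsatisfiable

1. q and not (Box ((r or not p) and (not r implies s)) implies (Box (r or not p) and Box (not r implies s))), 0
2. q, 0
3. not (Box ((r or not p) and (not r implies s)) implies (Box (r or not p) and Box (not r implies s))), 0
4. Box ((r or not p) and (not r implies s)), 0
5. not (Box (r or not p) and Box (not r implies s)), 0
6. not Box (not r implies s), 0
7. not (not r implies s), 1
8. not r, 1
9. not s, 1
10. (r or not p) and (not r implies s), 1
11. r or not p, 1
12. not r implies s, 1
13. not p, 1
14. s, 1
Accessibility: 0R1
Branch closes: s and not s both at 1.
All branches of the tableau close; one closing branch shown above.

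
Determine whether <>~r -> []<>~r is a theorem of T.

Tableau for the negation ~(<>~r -> []<>~r):
1. ~(<>~r -> []<>~r), w0
2. <>~r, w0   [~->-rule on 1]
3. ~[]<>~r, w0   [~->-rule on 1]
4. ~r, w1   [<>-rule on 2: fresh world w1, w0Rw1]
5. ~<>~r, w2   [~[]-rule on 3: fresh world w2, w0Rw2]
6. r, w2   [~<>-rule on 5 via w2Rw2]
Accessibility: w0Rw0, w0Rw1, w0Rw2, w1Rw1, w2Rw2
The negation has an open branch (countermodel exists).

Invalid (countermodel exists)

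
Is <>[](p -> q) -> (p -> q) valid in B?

Tableau for the negation ~(<>[](p -> q) -> (p -> q)):
1. ~(<>[](p -> q) -> (p -> q)), u
2. <>[](p -> q), u
3. ~(p -> q), u
4. p, u
5. ~q, u
6. [](p -> q), v
7. p -> q, u
8. p -> q, v
9. q, u
Accessibility: uRu, uRv, vRu, vRv
Branch closes: q and ~q both at u.
Every branch of the negation's tableau closes; the branch above is one of them.

Yes, valid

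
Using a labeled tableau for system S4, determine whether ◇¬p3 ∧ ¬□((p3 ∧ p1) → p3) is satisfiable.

Unsatisfiable

1. ◇¬p3 ∧ ¬□((p3 ∧ p1) → p3), u
2. ◇¬p3, u
3. ¬□((p3 ∧ p1) → p3), u
4. ¬p3, v
5. ¬((p3 ∧ p1) → p3), w
6. p3 ∧ p1, w
7. ¬p3, w
8. p3, w
9. p1, w
Accessibility: uRu, uRv, uRw, vRv, wRw
Branch closes: p3 and ¬p3 both at w.
All branches of the tableau close; one closing branch shown above.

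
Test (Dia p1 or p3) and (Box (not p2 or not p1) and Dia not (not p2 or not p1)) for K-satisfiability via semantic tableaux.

Unsatisfiable (every branch closes)

1. (Dia p1 or p3) and (Box (not p2 or not p1) and Dia not (not p2 or not p1)), w0
2. Dia p1 or p3, w0
3. Box (not p2 or not p1) and Dia not (not p2 or not p1), w0
4. Box (not p2 or not p1), w0
5. Dia not (not p2 or not p1), w0
6. p3, w0
7. not (not p2 or not p1), w1
8. p2, w1
9. p1, w1
10. not p2 or not p1, w1
11. not p1, w1
Accessibility: w0Rw1
Branch closes: p1 and not p1 both at w1.
Every branch closes; the branch above is one of them.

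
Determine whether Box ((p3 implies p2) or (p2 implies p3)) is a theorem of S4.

Yes, valid

Tableau for the negation not Box ((p3 implies p2) or (p2 implies p3)):
1. not Box ((p3 implies p2) or (p2 implies p3)), u
2. not ((p3 implies p2) or (p2 implies p3)), v
3. not (p3 implies p2), v
4. not (p2 implies p3), v
5. p3, v
6. not p2, v
7. p2, v
8. not p3, v
Accessibility: uRu, uRv, vRv
Branch closes: p2 and not p2 both at v.
Every branch of the negation's tableau closes; the branch above is one of them.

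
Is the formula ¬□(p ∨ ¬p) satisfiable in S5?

No, unsatisfiable

1. ¬□(p ∨ ¬p), 0
2. ¬(p ∨ ¬p), 1
3. ¬p, 1
4. p, 1
Accessibility: 0R0, 0R1, 1R0, 1R1
Branch closes: p and ¬p both at 1.
Every branch closes; the branch above is one of them.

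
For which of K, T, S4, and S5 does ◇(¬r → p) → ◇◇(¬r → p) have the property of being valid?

T, S4, S5

T-tableau for the negation ¬(◇(¬r → p) → ◇◇(¬r → p)):
1. ¬(◇(¬r → p) → ◇◇(¬r → p)), u
2. ◇(¬r → p), u
3. ¬◇◇(¬r → p), u
4. ¬◇(¬r → p), u
5. ¬(¬r → p), u
6. ¬r, u
7. ¬p, u
8. ¬r → p, v
9. ¬◇(¬r → p), v
10. ¬(¬r → p), v
11. ¬r, v
12. ¬p, v
13. p, v
Accessibility: uRu, uRv, vRv
Branch closes: p and ¬p both at v.
Every branch closes (one shown): valid in T, hence also in S4, S5 (every theorem of T is a theorem of S4 and S5).
K-tableau for the negation ¬(◇(¬r → p) → ◇◇(¬r → p)):
1. ¬(◇(¬r → p) → ◇◇(¬r → p)), u
2. ◇(¬r → p), u
3. ¬◇◇(¬r → p), u
4. ¬r → p, v
5. ¬◇(¬r → p), v
6. p, v
Accessibility: uRv
Complete open branch: countermodel on a K-frame, so not valid in K.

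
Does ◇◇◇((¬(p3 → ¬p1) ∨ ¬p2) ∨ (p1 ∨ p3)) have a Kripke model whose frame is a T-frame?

1. ◇◇◇((¬(p3 → ¬p1) ∨ ¬p2) ∨ (p1 ∨ p3)), u
2. ◇◇((¬(p3 → ¬p1) ∨ ¬p2) ∨ (p1 ∨ p3)), v
3. ◇((¬(p3 → ¬p1) ∨ ¬p2) ∨ (p1 ∨ p3)), w
4. (¬(p3 → ¬p1) ∨ ¬p2) ∨ (p1 ∨ p3), x
5. p1 ∨ p3, x
6. p3, x
Accessibility: uRu, uRv, vRv, vRw, wRw, wRx, xRx

Satisfiable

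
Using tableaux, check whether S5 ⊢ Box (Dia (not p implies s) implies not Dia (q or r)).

No, not valid

Tableau for the negation not Box (Dia (not p implies s) implies not Dia (q or r)):
1. not Box (Dia (not p implies s) implies not Dia (q or r)), 0
2. not (Dia (not p implies s) implies not Dia (q or r)), 1   [neg-Box-rule on 1: fresh world 1, 0R1]
3. Dia (not p implies s), 1   [neg-implies-rule on 2]
4. Dia (q or r), 1   [neg-implies-rule on 2]
5. not p implies s, 2   [Dia-rule on 3: fresh world 2, 1R2]
6. s, 2   [implies-rule on 5 (branches; this branch)]
7. q or r, 3   [Dia-rule on 4: fresh world 3, 1R3]
8. r, 3   [or-rule on 7 (branches; this branch)]
Accessibility: 0R0, 0R1, 0R2, 0R3, 1R0, 1R1, 1R2, 1R3, 2R0, 2R1, 2R2, 2R3, 3R0, 3R1, 3R2, 3R3
The negation has an open branch (countermodel exists).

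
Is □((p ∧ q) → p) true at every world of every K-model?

Tableau for the negation ¬□((p ∧ q) → p):
1. ¬□((p ∧ q) → p), u
2. ¬((p ∧ q) → p), v
3. p ∧ q, v
4. ¬p, v
5. p, v
6. q, v
Accessibility: uRv
Branch closes: p and ¬p both at v.
Every branch of the negation's tableau closes; the branch above is one of them.

Valid in K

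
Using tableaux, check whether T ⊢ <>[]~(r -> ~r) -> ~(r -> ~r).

Tableau for the negation ~(<>[]~(r -> ~r) -> ~(r -> ~r)):
1. ~(<>[]~(r -> ~r) -> ~(r -> ~r)), u
2. <>[]~(r -> ~r), u   [~->-rule on 1]
3. r -> ~r, u   [~->-rule on 1]
4. ~r, u   [->-rule on 3 (branches; this branch)]
5. []~(r -> ~r), v   [<>-rule on 2: fresh world v, uRv]
6. ~(r -> ~r), v   [[]-rule on 5 via vRv]
7. r, v   [~->-rule on 6]
Accessibility: uRu, uRv, vRv
The negation has an open branch (countermodel exists).

Invalid (countermodel exists)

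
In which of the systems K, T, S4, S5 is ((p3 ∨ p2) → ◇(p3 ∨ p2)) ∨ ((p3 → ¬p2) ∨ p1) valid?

T, S4, S5

T-tableau for the negation ¬(((p3 ∨ p2) → ◇(p3 ∨ p2)) ∨ ((p3 → ¬p2) ∨ p1)):
1. ¬(((p3 ∨ p2) → ◇(p3 ∨ p2)) ∨ ((p3 → ¬p2) ∨ p1)), u
2. ¬((p3 ∨ p2) → ◇(p3 ∨ p2)), u   [¬∨-rule on 1]
3. ¬((p3 → ¬p2) ∨ p1), u   [¬∨-rule on 1]
4. p3 ∨ p2, u   [¬→-rule on 2]
5. ¬◇(p3 ∨ p2), u   [¬→-rule on 2]
6. ¬(p3 → ¬p2), u   [¬∨-rule on 3]
7. ¬p1, u   [¬∨-rule on 3]
8. p3, u   [¬→-rule on 6]
9. p2, u   [¬→-rule on 6]
10. ¬(p3 ∨ p2), u   [¬◇-rule on 5 via uRu]
11. ¬p3, u   [¬∨-rule on 10]
12. ¬p2, u   [¬∨-rule on 10]
Accessibility: uRu
Branch closes: p3 and ¬p3 both at u.
Every branch closes (one shown): valid in T, hence also in S4, S5 (every theorem of T is a theorem of S4 and S5).
K-tableau for the negation ¬(((p3 ∨ p2) → ◇(p3 ∨ p2)) ∨ ((p3 → ¬p2) ∨ p1)):
1. ¬(((p3 ∨ p2) → ◇(p3 ∨ p2)) ∨ ((p3 → ¬p2) ∨ p1)), u
2. ¬((p3 ∨ p2) → ◇(p3 ∨ p2)), u   [¬∨-rule on 1]
3. ¬((p3 → ¬p2) ∨ p1), u   [¬∨-rule on 1]
4. p3 ∨ p2, u   [¬→-rule on 2]
5. ¬◇(p3 ∨ p2), u   [¬→-rule on 2]
6. ¬(p3 → ¬p2), u   [¬∨-rule on 3]
7. ¬p1, u   [¬∨-rule on 3]
8. p3, u   [¬→-rule on 6]
9. p2, u   [¬→-rule on 6]
Complete open branch: countermodel on a K-frame, so not valid in K.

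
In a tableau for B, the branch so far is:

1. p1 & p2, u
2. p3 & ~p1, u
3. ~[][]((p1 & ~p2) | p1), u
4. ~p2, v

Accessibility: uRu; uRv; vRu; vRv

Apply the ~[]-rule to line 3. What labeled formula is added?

a fresh world w with uRw, and ~[]((p1 & ~p2) | p1) at w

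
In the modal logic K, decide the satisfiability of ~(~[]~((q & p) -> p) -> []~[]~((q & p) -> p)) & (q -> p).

1. ~(~[]~((q & p) -> p) -> []~[]~((q & p) -> p)) & (q -> p), 0
2. ~(~[]~((q & p) -> p) -> []~[]~((q & p) -> p)), 0
3. q -> p, 0
4. ~[]~((q & p) -> p), 0
5. ~[]~[]~((q & p) -> p), 0
6. p, 0
7. (q & p) -> p, 1
8. p, 1
9. []~((q & p) -> p), 2
Accessibility: 0R1, 0R2

Satisfiable (open branch found)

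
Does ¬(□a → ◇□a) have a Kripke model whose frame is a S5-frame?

Unsatisfiable (every branch closes)

1. ¬(□a → ◇□a), u
2. □a, u   [¬→-rule on 1]
3. ¬◇□a, u   [¬→-rule on 1]
4. a, u   [□-rule on 2 via uRu]
5. ¬□a, u   [¬◇-rule on 3 via uRu]
6. ¬a, v   [¬□-rule on 5: fresh world v, uRv]
7. a, v   [□-rule on 2 via uRv]
Accessibility: uRu, uRv, vRu, vRv
Branch closes: a and ¬a both at v.
All branches of the tableau close; one closing branch shown above.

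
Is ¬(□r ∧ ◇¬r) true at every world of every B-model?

Valid in B

Tableau for the negation □r ∧ ◇¬r:
1. □r ∧ ◇¬r, 0
2. □r, 0   [∧-rule on 1]
3. ◇¬r, 0   [∧-rule on 1]
4. r, 0   [□-rule on 2 via 0R0]
5. ¬r, 1   [◇-rule on 3: fresh world 1, 0R1]
6. r, 1   [□-rule on 2 via 0R1]
Accessibility: 0R0, 0R1, 1R0, 1R1
Branch closes: r and ¬r both at 1.
All branches of the negation close; one closing branch shown above.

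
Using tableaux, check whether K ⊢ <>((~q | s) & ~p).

Not valid

Tableau for the negation ~<>((~q | s) & ~p):
1. ~<>((~q | s) & ~p), 0
The negation has an open branch (countermodel exists).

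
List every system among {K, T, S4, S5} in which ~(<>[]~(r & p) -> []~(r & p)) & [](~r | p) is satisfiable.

S5-tableau for the formula:
1. ~(<>[]~(r & p) -> []~(r & p)) & [](~r | p), 0
2. ~(<>[]~(r & p) -> []~(r & p)), 0   [&-rule on 1]
3. [](~r | p), 0   [&-rule on 1]
4. <>[]~(r & p), 0   [~->-rule on 2]
5. ~[]~(r & p), 0   [~->-rule on 2]
6. ~r | p, 0   [[]-rule on 3 via 0R0]
7. p, 0   [|-rule on 6 (branches; this branch)]
8. []~(r & p), 1   [<>-rule on 4: fresh world 1, 0R1]
9. ~r | p, 1   [[]-rule on 3 via 0R1]
10. ~(r & p), 0   [[]-rule on 8 via 1R0]
11. ~(r & p), 1   [[]-rule on 8 via 1R1]
12. p, 1   [|-rule on 9 (branches; this branch)]
13. ~r, 0   [~&-rule on 10 (branches; this branch)]
14. ~r, 1   [~&-rule on 11 (branches; this branch)]
15. r & p, 2   [~[]-rule on 5: fresh world 2, 0R2]
16. r, 2   [&-rule on 15]
17. p, 2   [&-rule on 15]
18. ~r | p, 2   [[]-rule on 3 via 0R2]
19. ~(r & p), 2   [[]-rule on 8 via 1R2]
20. ~p, 2   [~&-rule on 19 (branches; this branch)]
Accessibility: 0R0, 0R1, 0R2, 1R0, 1R1, 1R2, 2R0, 2R1, 2R2
Branch closes: p and ~p both at 2.
Every branch closes (one shown): unsatisfiable in S5.
S4-tableau for the formula:
1. ~(<>[]~(r & p) -> []~(r & p)) & [](~r | p), 0
2. ~(<>[]~(r & p) -> []~(r & p)), 0   [&-rule on 1]
3. [](~r | p), 0   [&-rule on 1]
4. <>[]~(r & p), 0   [~->-rule on 2]
5. ~[]~(r & p), 0   [~->-rule on 2]
6. ~r | p, 0   [[]-rule on 3 via 0R0]
7. p, 0   [|-rule on 6 (branches; this branch)]
8. []~(r & p), 1   [<>-rule on 4: fresh world 1, 0R1]
9. ~r | p, 1   [[]-rule on 3 via 0R1]
10. ~(r & p), 1   [[]-rule on 8 via 1R1]
11. p, 1   [|-rule on 9 (branches; this branch)]
12. ~r, 1   [~&-rule on 10 (branches; this branch)]
13. r & p, 2   [~[]-rule on 5: fresh world 2, 0R2]
14. r, 2   [&-rule on 13]
15. p, 2   [&-rule on 13]
16. ~r | p, 2   [[]-rule on 3 via 0R2]
Accessibility: 0R0, 0R1, 0R2, 1R1, 2R2
Complete open branch: satisfiable in S4, hence also in K, T (this S4-model is also a K-model and a T-model).

K, T, S4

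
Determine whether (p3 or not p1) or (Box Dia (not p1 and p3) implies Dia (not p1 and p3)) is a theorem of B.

Valid in B

Tableau for the negation not ((p3 or not p1) or (Box Dia (not p1 and p3) implies Dia (not p1 and p3))):
1. not ((p3 or not p1) or (Box Dia (not p1 and p3) implies Dia (not p1 and p3))), 0
2. not (p3 or not p1), 0
3. not (Box Dia (not p1 and p3) implies Dia (not p1 and p3)), 0
4. not p3, 0
5. p1, 0
6. Box Dia (not p1 and p3), 0
7. not Dia (not p1 and p3), 0
8. Dia (not p1 and p3), 0
9. not (not p1 and p3), 0
10. not p1 and p3, 1
11. not p1, 1
12. p3, 1
13. Dia (not p1 and p3), 1
14. not (not p1 and p3), 1
15. not p3, 1
Accessibility: 0R0, 0R1, 1R0, 1R1
Branch closes: p3 and not p3 both at 1.
Every branch of the negation's tableau closes; the branch above is one of them.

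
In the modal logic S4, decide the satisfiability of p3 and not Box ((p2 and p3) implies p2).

1. p3 and not Box ((p2 and p3) implies p2), u
2. p3, u
3. not Box ((p2 and p3) implies p2), u
4. not ((p2 and p3) implies p2), v
5. p2 and p3, v
6. not p2, v
7. p2, v
8. p3, v
Accessibility: uRu, uRv, vRv
Branch closes: p2 and not p2 both at v.
Every branch closes; the branch above is one of them.

Unsatisfiable (every branch closes)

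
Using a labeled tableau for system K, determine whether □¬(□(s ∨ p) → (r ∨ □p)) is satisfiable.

Yes, satisfiable

1. □¬(□(s ∨ p) → (r ∨ □p)), w0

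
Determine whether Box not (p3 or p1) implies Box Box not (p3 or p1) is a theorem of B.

Not valid

Tableau for the negation not (Box not (p3 or p1) implies Box Box not (p3 or p1)):
1. not (Box not (p3 or p1) implies Box Box not (p3 or p1)), u
2. Box not (p3 or p1), u   [neg-implies-rule on 1]
3. not Box Box not (p3 or p1), u   [neg-implies-rule on 1]
4. not (p3 or p1), u   [Box-rule on 2 via uRu]
5. not p3, u   [neg-or-rule on 4]
6. not p1, u   [neg-or-rule on 4]
7. not Box not (p3 or p1), v   [neg-Box-rule on 3: fresh world v, uRv]
8. not (p3 or p1), v   [Box-rule on 2 via uRv]
9. not p3, v   [neg-or-rule on 8]
10. not p1, v   [neg-or-rule on 8]
11. p3 or p1, w   [neg-Box-rule on 7: fresh world w, vRw]
12. p1, w   [or-rule on 11 (branches; this branch)]
Accessibility: uRu, uRv, vRu, vRv, vRw, wRv, wRw
The negation has an open branch (countermodel exists).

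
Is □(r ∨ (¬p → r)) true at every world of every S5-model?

No, not valid

Tableau for the negation ¬□(r ∨ (¬p → r)):
1. ¬□(r ∨ (¬p → r)), u
2. ¬(r ∨ (¬p → r)), v   [¬□-rule on 1: fresh world v, uRv]
3. ¬r, v   [¬∨-rule on 2]
4. ¬(¬p → r), v   [¬∨-rule on 2]
5. ¬p, v   [¬→-rule on 4]
Accessibility: uRu, uRv, vRu, vRv
The negation has an open branch (countermodel exists).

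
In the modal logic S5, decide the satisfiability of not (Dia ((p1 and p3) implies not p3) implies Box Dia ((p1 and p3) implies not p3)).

Unsatisfiable

1. not (Dia ((p1 and p3) implies not p3) implies Box Dia ((p1 and p3) implies not p3)), w0
2. Dia ((p1 and p3) implies not p3), w0
3. not Box Dia ((p1 and p3) implies not p3), w0
4. (p1 and p3) implies not p3, w1
5. not (p1 and p3), w1
6. not p1, w1
7. not Dia ((p1 and p3) implies not p3), w2
8. not ((p1 and p3) implies not p3), w0
9. p1 and p3, w0
10. p3, w0
11. p1, w0
12. not ((p1 and p3) implies not p3), w1
13. p1 and p3, w1
14. p3, w1
15. p1, w1
Accessibility: w0Rw0, w0Rw1, w0Rw2, w1Rw0, w1Rw1, w1Rw2, w2Rw0, w2Rw1, w2Rw2
Branch closes: p1 and not p1 both at w1.
All branches of the tableau close; one closing branch shown above.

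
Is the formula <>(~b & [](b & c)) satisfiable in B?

Unsatisfiable

1. <>(~b & [](b & c)), w0
2. ~b & [](b & c), w1
3. ~b, w1
4. [](b & c), w1
5. b & c, w0
6. b, w0
7. c, w0
8. b & c, w1
9. b, w1
10. c, w1
Accessibility: w0Rw0, w0Rw1, w1Rw0, w1Rw1
Branch closes: b and ~b both at w1.
All branches of the tableau close; one closing branch shown above.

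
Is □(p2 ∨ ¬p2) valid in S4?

Tableau for the negation ¬□(p2 ∨ ¬p2):
1. ¬□(p2 ∨ ¬p2), w0
2. ¬(p2 ∨ ¬p2), w1
3. ¬p2, w1
4. p2, w1
Accessibility: w0Rw0, w0Rw1, w1Rw1
Branch closes: p2 and ¬p2 both at w1.
All branches of the negation close; one closing branch shown above.

Valid in S4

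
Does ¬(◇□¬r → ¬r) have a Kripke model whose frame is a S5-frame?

1. ¬(◇□¬r → ¬r), w0
2. ◇□¬r, w0
3. r, w0
4. □¬r, w1
5. ¬r, w0
Accessibility: w0Rw0, w0Rw1, w1Rw0, w1Rw1
Branch closes: r and ¬r both at w0.
Every branch closes; the branch above is one of them.

No, unsatisfiable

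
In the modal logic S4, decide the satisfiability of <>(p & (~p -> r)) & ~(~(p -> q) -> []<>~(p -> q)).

1. <>(p & (~p -> r)) & ~(~(p -> q) -> []<>~(p -> q)), w0
2. <>(p & (~p -> r)), w0
3. ~(~(p -> q) -> []<>~(p -> q)), w0
4. ~(p -> q), w0
5. ~[]<>~(p -> q), w0
6. p, w0
7. ~q, w0
8. p & (~p -> r), w1
9. p, w1
10. ~p -> r, w1
11. r, w1
12. ~<>~(p -> q), w2
13. p -> q, w2
14. q, w2
Accessibility: w0Rw0, w0Rw1, w0Rw2, w1Rw1, w2Rw2

Satisfiable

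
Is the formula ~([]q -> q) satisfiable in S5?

1. ~([]q -> q), w0
2. []q, w0
3. ~q, w0
4. q, w0
Accessibility: w0Rw0
Branch closes: q and ~q both at w0.
All branches of the tableau close; one closing branch shown above.

No, unsatisfiable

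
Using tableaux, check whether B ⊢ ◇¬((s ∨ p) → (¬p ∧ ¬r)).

Tableau for the negation ¬◇¬((s ∨ p) → (¬p ∧ ¬r)):
1. ¬◇¬((s ∨ p) → (¬p ∧ ¬r)), u
2. (s ∨ p) → (¬p ∧ ¬r), u
3. ¬p ∧ ¬r, u
4. ¬p, u
5. ¬r, u
Accessibility: uRu
The negation has an open branch (countermodel exists).

Invalid (countermodel exists)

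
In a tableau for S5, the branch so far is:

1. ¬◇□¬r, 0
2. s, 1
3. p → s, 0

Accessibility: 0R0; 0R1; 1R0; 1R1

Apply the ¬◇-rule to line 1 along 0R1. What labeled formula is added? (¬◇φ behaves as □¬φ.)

¬□¬r, 1

¬◇φ behaves as □¬φ: propagate the negated body to each accessible world.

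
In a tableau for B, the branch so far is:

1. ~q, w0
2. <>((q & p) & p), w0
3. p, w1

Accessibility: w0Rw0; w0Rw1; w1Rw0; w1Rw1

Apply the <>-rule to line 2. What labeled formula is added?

a fresh world w2 with w0Rw2, and (q & p) & p at w2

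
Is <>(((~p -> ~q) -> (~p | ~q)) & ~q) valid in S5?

Invalid (countermodel exists)

Tableau for the negation ~<>(((~p -> ~q) -> (~p | ~q)) & ~q):
1. ~<>(((~p -> ~q) -> (~p | ~q)) & ~q), 0
2. ~(((~p -> ~q) -> (~p | ~q)) & ~q), 0   [~<>-rule on 1 via 0R0]
3. q, 0   [~&-rule on 2 (branches; this branch)]
Accessibility: 0R0
The negation has an open branch (countermodel exists).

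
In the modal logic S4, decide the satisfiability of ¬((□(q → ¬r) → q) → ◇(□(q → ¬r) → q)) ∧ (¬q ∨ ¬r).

No, unsatisfiable

1. ¬((□(q → ¬r) → q) → ◇(□(q → ¬r) → q)) ∧ (¬q ∨ ¬r), 0
2. ¬((□(q → ¬r) → q) → ◇(□(q → ¬r) → q)), 0
3. ¬q ∨ ¬r, 0
4. □(q → ¬r) → q, 0
5. ¬◇(□(q → ¬r) → q), 0
6. ¬(□(q → ¬r) → q), 0
7. □(q → ¬r), 0
8. ¬q, 0
9. q → ¬r, 0
10. ¬r, 0
11. ¬□(q → ¬r), 0
12. ¬(q → ¬r), 1
13. q, 1
14. r, 1
15. ¬(□(q → ¬r) → q), 1
16. □(q → ¬r), 1
17. ¬q, 1
Accessibility: 0R0, 0R1, 1R1
Branch closes: q and ¬q both at 1.
All branches of the tableau close; one closing branch shown above.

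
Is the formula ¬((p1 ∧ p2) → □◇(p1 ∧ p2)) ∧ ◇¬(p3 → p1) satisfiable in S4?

Satisfiable (open branch found)

1. ¬((p1 ∧ p2) → □◇(p1 ∧ p2)) ∧ ◇¬(p3 → p1), w0
2. ¬((p1 ∧ p2) → □◇(p1 ∧ p2)), w0   [∧-rule on 1]
3. ◇¬(p3 → p1), w0   [∧-rule on 1]
4. p1 ∧ p2, w0   [¬→-rule on 2]
5. ¬□◇(p1 ∧ p2), w0   [¬→-rule on 2]
6. p1, w0   [∧-rule on 4]
7. p2, w0   [∧-rule on 4]
8. ¬(p3 → p1), w1   [◇-rule on 3: fresh world w1, w0Rw1]
9. p3, w1   [¬→-rule on 8]
10. ¬p1, w1   [¬→-rule on 8]
11. ¬◇(p1 ∧ p2), w2   [¬□-rule on 5: fresh world w2, w0Rw2]
12. ¬(p1 ∧ p2), w2   [¬◇-rule on 11 via w2Rw2]
13. ¬p2, w2   [¬∧-rule on 12 (branches; this branch)]
Accessibility: w0Rw0, w0Rw1, w0Rw2, w1Rw1, w2Rw2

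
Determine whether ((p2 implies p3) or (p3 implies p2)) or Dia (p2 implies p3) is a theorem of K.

Tableau for the negation not (((p2 implies p3) or (p3 implies p2)) or Dia (p2 implies p3)):
1. not (((p2 implies p3) or (p3 implies p2)) or Dia (p2 implies p3)), 0
2. not ((p2 implies p3) or (p3 implies p2)), 0
3. not Dia (p2 implies p3), 0
4. not (p2 implies p3), 0
5. not (p3 implies p2), 0
6. p2, 0
7. not p3, 0
8. p3, 0
9. not p2, 0
Branch closes: p3 and not p3 both at 0.
All branches of the negation close; one closing branch shown above.

Yes, valid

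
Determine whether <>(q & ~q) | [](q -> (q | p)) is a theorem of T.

Valid

Tableau for the negation ~(<>(q & ~q) | [](q -> (q | p))):
1. ~(<>(q & ~q) | [](q -> (q | p))), u
2. ~<>(q & ~q), u
3. ~[](q -> (q | p)), u
4. ~(q & ~q), u
5. q, u
6. ~(q -> (q | p)), v
7. q, v
8. ~(q | p), v
9. ~q, v
10. ~p, v
Accessibility: uRu, uRv, vRv
Branch closes: q and ~q both at v.
All branches of the negation close; one closing branch shown above.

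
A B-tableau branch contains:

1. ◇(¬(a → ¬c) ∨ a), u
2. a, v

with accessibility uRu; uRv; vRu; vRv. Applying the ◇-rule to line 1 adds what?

a fresh world w with uRw, and ¬(a → ¬c) ∨ a at w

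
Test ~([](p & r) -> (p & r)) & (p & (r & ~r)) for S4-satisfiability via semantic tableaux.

1. ~([](p & r) -> (p & r)) & (p & (r & ~r)), u
2. ~([](p & r) -> (p & r)), u
3. p & (r & ~r), u
4. [](p & r), u
5. ~(p & r), u
6. p, u
7. r & ~r, u
8. r, u
9. ~r, u
Accessibility: uRu
Branch closes: r and ~r both at u.
(One branch shown.) All branches close.

Unsatisfiable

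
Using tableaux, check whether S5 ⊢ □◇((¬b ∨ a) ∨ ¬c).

Tableau for the negation ¬□◇((¬b ∨ a) ∨ ¬c):
1. ¬□◇((¬b ∨ a) ∨ ¬c), u
2. ¬◇((¬b ∨ a) ∨ ¬c), v
3. ¬((¬b ∨ a) ∨ ¬c), u
4. ¬(¬b ∨ a), u
5. c, u
6. b, u
7. ¬a, u
8. ¬((¬b ∨ a) ∨ ¬c), v
9. ¬(¬b ∨ a), v
10. c, v
11. b, v
12. ¬a, v
Accessibility: uRu, uRv, vRu, vRv
The negation has an open branch (countermodel exists).

Invalid (countermodel exists)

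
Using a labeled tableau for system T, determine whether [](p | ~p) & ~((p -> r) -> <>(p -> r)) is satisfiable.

1. [](p | ~p) & ~((p -> r) -> <>(p -> r)), 0
2. [](p | ~p), 0
3. ~((p -> r) -> <>(p -> r)), 0
4. p -> r, 0
5. ~<>(p -> r), 0
6. p | ~p, 0
7. ~(p -> r), 0
8. p, 0
9. ~r, 0
10. r, 0
Accessibility: 0R0
Branch closes: r and ~r both at 0.
All branches of the tableau close; one closing branch shown above.

Unsatisfiable (every branch closes)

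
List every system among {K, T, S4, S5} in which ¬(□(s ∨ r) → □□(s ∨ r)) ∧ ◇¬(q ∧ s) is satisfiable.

S4-tableau for the formula:
1. ¬(□(s ∨ r) → □□(s ∨ r)) ∧ ◇¬(q ∧ s), 0
2. ¬(□(s ∨ r) → □□(s ∨ r)), 0
3. ◇¬(q ∧ s), 0
4. □(s ∨ r), 0
5. ¬□□(s ∨ r), 0
6. s ∨ r, 0
7. r, 0
8. ¬(q ∧ s), 1
9. s ∨ r, 1
10. ¬s, 1
11. r, 1
12. ¬□(s ∨ r), 2
13. s ∨ r, 2
14. r, 2
15. ¬(s ∨ r), 3
16. ¬s, 3
17. ¬r, 3
18. s ∨ r, 3
19. r, 3
Accessibility: 0R0, 0R1, 0R2, 0R3, 1R1, 2R2, 2R3, 3R3
Branch closes: r and ¬r both at 3.
Every branch closes (one shown): unsatisfiable in S4, hence also in S5 (every S5-frame is an S4-frame).
T-tableau for the formula:
1. ¬(□(s ∨ r) → □□(s ∨ r)) ∧ ◇¬(q ∧ s), 0
2. ¬(□(s ∨ r) → □□(s ∨ r)), 0
3. ◇¬(q ∧ s), 0
4. □(s ∨ r), 0
5. ¬□□(s ∨ r), 0
6. s ∨ r, 0
7. r, 0
8. ¬(q ∧ s), 1
9. s ∨ r, 1
10. ¬s, 1
11. r, 1
12. ¬□(s ∨ r), 2
13. s ∨ r, 2
14. r, 2
15. ¬(s ∨ r), 3
16. ¬s, 3
17. ¬r, 3
Accessibility: 0R0, 0R1, 0R2, 1R1, 2R2, 2R3, 3R3
Complete open branch: satisfiable in T, hence also in K (this T-model is also a K-model).

K, T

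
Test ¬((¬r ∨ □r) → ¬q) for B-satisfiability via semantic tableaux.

1. ¬((¬r ∨ □r) → ¬q), w0
2. ¬r ∨ □r, w0
3. q, w0
4. □r, w0
5. r, w0
Accessibility: w0Rw0

Yes, satisfiable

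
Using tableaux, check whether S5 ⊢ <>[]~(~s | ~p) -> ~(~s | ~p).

Valid

Tableau for the negation ~(<>[]~(~s | ~p) -> ~(~s | ~p)):
1. ~(<>[]~(~s | ~p) -> ~(~s | ~p)), u
2. <>[]~(~s | ~p), u
3. ~s | ~p, u
4. ~p, u
5. []~(~s | ~p), v
6. ~(~s | ~p), u
7. s, u
8. p, u
Accessibility: uRu, uRv, vRu, vRv
Branch closes: p and ~p both at u.
Every branch of the negation's tableau closes; the branch above is one of them.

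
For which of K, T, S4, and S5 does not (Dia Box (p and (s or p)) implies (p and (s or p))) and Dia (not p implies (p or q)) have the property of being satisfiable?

K, T, S4

S4-tableau for the formula:
1. not (Dia Box (p and (s or p)) implies (p and (s or p))) and Dia (not p implies (p or q)), w0
2. not (Dia Box (p and (s or p)) implies (p and (s or p))), w0
3. Dia (not p implies (p or q)), w0
4. Dia Box (p and (s or p)), w0
5. not (p and (s or p)), w0
6. not (s or p), w0
7. not s, w0
8. not p, w0
9. not p implies (p or q), w1
10. p or q, w1
11. q, w1
12. Box (p and (s or p)), w2
13. p and (s or p), w2
14. p, w2
15. s or p, w2
Accessibility: w0Rw0, w0Rw1, w0Rw2, w1Rw1, w2Rw2
Complete open branch: satisfiable in S4, hence also in K, T (this S4-model is also a K-model and a T-model).
S5-tableau for the formula:
1. not (Dia Box (p and (s or p)) implies (p and (s or p))) and Dia (not p implies (p or q)), w0
2. not (Dia Box (p and (s or p)) implies (p and (s or p))), w0
3. Dia (not p implies (p or q)), w0
4. Dia Box (p and (s or p)), w0
5. not (p and (s or p)), w0
6. not (s or p), w0
7. not s, w0
8. not p, w0
9. not p implies (p or q), w1
10. p or q, w1
11. q, w1
12. Box (p and (s or p)), w2
13. p and (s or p), w0
14. p, w0
15. s or p, w0
Accessibility: w0Rw0, w0Rw1, w0Rw2, w1Rw0, w1Rw1, w1Rw2, w2Rw0, w2Rw1, w2Rw2
Branch closes: p and not p both at w0.
Every branch closes (one shown): unsatisfiable in S5.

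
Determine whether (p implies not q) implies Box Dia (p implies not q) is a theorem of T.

No, not valid

Tableau for the negation not ((p implies not q) implies Box Dia (p implies not q)):
1. not ((p implies not q) implies Box Dia (p implies not q)), w0
2. p implies not q, w0
3. not Box Dia (p implies not q), w0
4. not q, w0
5. not Dia (p implies not q), w1
6. not (p implies not q), w1
7. p, w1
8. q, w1
Accessibility: w0Rw0, w0Rw1, w1Rw1
The negation has an open branch (countermodel exists).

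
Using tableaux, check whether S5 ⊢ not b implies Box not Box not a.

Tableau for the negation not (not b implies Box not Box not a):
1. not (not b implies Box not Box not a), u
2. not b, u
3. not Box not Box not a, u
4. Box not a, v
5. not a, u
6. not a, v
Accessibility: uRu, uRv, vRu, vRv
The negation has an open branch (countermodel exists).

Not valid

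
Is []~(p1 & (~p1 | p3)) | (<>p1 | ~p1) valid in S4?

Valid

Tableau for the negation ~([]~(p1 & (~p1 | p3)) | (<>p1 | ~p1)):
1. ~([]~(p1 & (~p1 | p3)) | (<>p1 | ~p1)), 0
2. ~[]~(p1 & (~p1 | p3)), 0
3. ~(<>p1 | ~p1), 0
4. ~<>p1, 0
5. p1, 0
6. ~p1, 0
Accessibility: 0R0
Branch closes: p1 and ~p1 both at 0.
All branches of the negation close; one closing branch shown above.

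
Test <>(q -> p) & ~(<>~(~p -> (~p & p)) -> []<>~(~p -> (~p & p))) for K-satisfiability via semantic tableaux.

Satisfiable (open branch found)

1. <>(q -> p) & ~(<>~(~p -> (~p & p)) -> []<>~(~p -> (~p & p))), u
2. <>(q -> p), u
3. ~(<>~(~p -> (~p & p)) -> []<>~(~p -> (~p & p))), u
4. <>~(~p -> (~p & p)), u
5. ~[]<>~(~p -> (~p & p)), u
6. q -> p, v
7. p, v
8. ~(~p -> (~p & p)), w
9. ~p, w
10. ~(~p & p), w
11. ~<>~(~p -> (~p & p)), x
Accessibility: uRv, uRw, uRx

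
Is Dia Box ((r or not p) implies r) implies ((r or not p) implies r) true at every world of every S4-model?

No, not valid

Tableau for the negation not (Dia Box ((r or not p) implies r) implies ((r or not p) implies r)):
1. not (Dia Box ((r or not p) implies r) implies ((r or not p) implies r)), 0
2. Dia Box ((r or not p) implies r), 0
3. not ((r or not p) implies r), 0
4. r or not p, 0
5. not r, 0
6. not p, 0
7. Box ((r or not p) implies r), 1
8. (r or not p) implies r, 1
9. r, 1
Accessibility: 0R0, 0R1, 1R1
The negation has an open branch (countermodel exists).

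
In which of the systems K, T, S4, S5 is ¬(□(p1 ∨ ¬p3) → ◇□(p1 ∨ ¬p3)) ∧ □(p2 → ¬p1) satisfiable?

K

K-tableau for the formula:
1. ¬(□(p1 ∨ ¬p3) → ◇□(p1 ∨ ¬p3)) ∧ □(p2 → ¬p1), w0
2. ¬(□(p1 ∨ ¬p3) → ◇□(p1 ∨ ¬p3)), w0   [∧-rule on 1]
3. □(p2 → ¬p1), w0   [∧-rule on 1]
4. □(p1 ∨ ¬p3), w0   [¬→-rule on 2]
5. ¬◇□(p1 ∨ ¬p3), w0   [¬→-rule on 2]
Complete open branch: satisfiable in K.
T-tableau for the formula:
1. ¬(□(p1 ∨ ¬p3) → ◇□(p1 ∨ ¬p3)) ∧ □(p2 → ¬p1), w0
2. ¬(□(p1 ∨ ¬p3) → ◇□(p1 ∨ ¬p3)), w0   [∧-rule on 1]
3. □(p2 → ¬p1), w0   [∧-rule on 1]
4. □(p1 ∨ ¬p3), w0   [¬→-rule on 2]
5. ¬◇□(p1 ∨ ¬p3), w0   [¬→-rule on 2]
6. p2 → ¬p1, w0   [□-rule on 3 via w0Rw0]
7. p1 ∨ ¬p3, w0   [□-rule on 4 via w0Rw0]
8. ¬□(p1 ∨ ¬p3), w0   [¬◇-rule on 5 via w0Rw0]
9. ¬p1, w0   [→-rule on 6 (branches; this branch)]
10. ¬p3, w0   [∨-rule on 7 (branches; this branch)]
11. ¬(p1 ∨ ¬p3), w1   [¬□-rule on 8: fresh world w1, w0Rw1]
12. ¬p1, w1   [¬∨-rule on 11]
13. p3, w1   [¬∨-rule on 11]
14. p2 → ¬p1, w1   [□-rule on 3 via w0Rw1]
15. p1 ∨ ¬p3, w1   [□-rule on 4 via w0Rw1]
16. ¬□(p1 ∨ ¬p3), w1   [¬◇-rule on 5 via w0Rw1]
17. ¬p3, w1   [∨-rule on 15 (branches; this branch)]
Accessibility: w0Rw0, w0Rw1, w1Rw1
Branch closes: p3 and ¬p3 both at w1.
Every branch closes (one shown): unsatisfiable in T, hence also in S4, S5 (every S4/S5-frame is a T-frame).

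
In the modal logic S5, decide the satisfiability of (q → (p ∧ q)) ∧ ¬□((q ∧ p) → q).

1. (q → (p ∧ q)) ∧ ¬□((q ∧ p) → q), w0
2. q → (p ∧ q), w0
3. ¬□((q ∧ p) → q), w0
4. p ∧ q, w0
5. p, w0
6. q, w0
7. ¬((q ∧ p) → q), w1
8. q ∧ p, w1
9. ¬q, w1
10. q, w1
11. p, w1
Accessibility: w0Rw0, w0Rw1, w1Rw0, w1Rw1
Branch closes: q and ¬q both at w1.
All branches of the tableau close; one closing branch shown above.

Unsatisfiable (every branch closes)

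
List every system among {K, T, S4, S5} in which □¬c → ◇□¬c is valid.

T, S4, S5

T-tableau for the negation ¬(□¬c → ◇□¬c):
1. ¬(□¬c → ◇□¬c), u
2. □¬c, u   [¬→-rule on 1]
3. ¬◇□¬c, u   [¬→-rule on 1]
4. ¬c, u   [□-rule on 2 via uRu]
5. ¬□¬c, u   [¬◇-rule on 3 via uRu]
6. c, v   [¬□-rule on 5: fresh world v, uRv]
7. ¬c, v   [□-rule on 2 via uRv]
Accessibility: uRu, uRv, vRv
Branch closes: c and ¬c both at v.
Every branch closes (one shown): valid in T, hence also in S4, S5 (every theorem of T is a theorem of S4 and S5).
K-tableau for the negation ¬(□¬c → ◇□¬c):
1. ¬(□¬c → ◇□¬c), u
2. □¬c, u   [¬→-rule on 1]
3. ¬◇□¬c, u   [¬→-rule on 1]
Complete open branch: countermodel on a K-frame, so not valid in K.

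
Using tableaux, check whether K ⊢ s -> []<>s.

No, not valid

Tableau for the negation ~(s -> []<>s):
1. ~(s -> []<>s), w0
2. s, w0
3. ~[]<>s, w0
4. ~<>s, w1
Accessibility: w0Rw1
The negation has an open branch (countermodel exists).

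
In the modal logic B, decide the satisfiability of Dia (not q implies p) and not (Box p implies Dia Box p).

1. Dia (not q implies p) and not (Box p implies Dia Box p), 0
2. Dia (not q implies p), 0   [and-rule on 1]
3. not (Box p implies Dia Box p), 0   [and-rule on 1]
4. Box p, 0   [neg-implies-rule on 3]
5. not Dia Box p, 0   [neg-implies-rule on 3]
6. p, 0   [Box-rule on 4 via 0R0]
7. not Box p, 0   [neg-Dia-rule on 5 via 0R0]
8. not q implies p, 1   [Dia-rule on 2: fresh world 1, 0R1]
9. p, 1   [Box-rule on 4 via 0R1]
10. not Box p, 1   [neg-Dia-rule on 5 via 0R1]
11. not p, 2   [neg-Box-rule on 7: fresh world 2, 0R2]
12. p, 2   [Box-rule on 4 via 0R2]
Accessibility: 0R0, 0R1, 0R2, 1R0, 1R1, 2R0, 2R2
Branch closes: p and not p both at 2.
All branches of the tableau close; one closing branch shown above.

Unsatisfiable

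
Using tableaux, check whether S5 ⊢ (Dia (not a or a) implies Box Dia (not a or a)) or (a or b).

Valid in S5

Tableau for the negation not ((Dia (not a or a) implies Box Dia (not a or a)) or (a or b)):
1. not ((Dia (not a or a) implies Box Dia (not a or a)) or (a or b)), 0
2. not (Dia (not a or a) implies Box Dia (not a or a)), 0   [neg-or-rule on 1]
3. not (a or b), 0   [neg-or-rule on 1]
4. Dia (not a or a), 0   [neg-implies-rule on 2]
5. not Box Dia (not a or a), 0   [neg-implies-rule on 2]
6. not a, 0   [neg-or-rule on 3]
7. not b, 0   [neg-or-rule on 3]
8. not a or a, 1   [Dia-rule on 4: fresh world 1, 0R1]
9. a, 1   [or-rule on 8 (branches; this branch)]
10. not Dia (not a or a), 2   [neg-Box-rule on 5: fresh world 2, 0R2]
11. not (not a or a), 0   [neg-Dia-rule on 10 via 2R0]
12. a, 0   [neg-or-rule on 11]
Accessibility: 0R0, 0R1, 0R2, 1R0, 1R1, 1R2, 2R0, 2R1, 2R2
Branch closes: a and not a both at 0.
Every branch of the negation's tableau closes; the branch above is one of them.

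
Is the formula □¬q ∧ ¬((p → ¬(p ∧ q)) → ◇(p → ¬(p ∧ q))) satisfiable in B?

Unsatisfiable (every branch closes)

1. □¬q ∧ ¬((p → ¬(p ∧ q)) → ◇(p → ¬(p ∧ q))), w0
2. □¬q, w0
3. ¬((p → ¬(p ∧ q)) → ◇(p → ¬(p ∧ q))), w0
4. p → ¬(p ∧ q), w0
5. ¬◇(p → ¬(p ∧ q)), w0
6. ¬q, w0
7. ¬(p → ¬(p ∧ q)), w0
8. p, w0
9. p ∧ q, w0
10. q, w0
Accessibility: w0Rw0
Branch closes: q and ¬q both at w0.
All branches of the tableau close; one closing branch shown above.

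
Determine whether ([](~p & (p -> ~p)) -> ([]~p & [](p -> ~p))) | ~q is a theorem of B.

Tableau for the negation ~(([](~p & (p -> ~p)) -> ([]~p & [](p -> ~p))) | ~q):
1. ~(([](~p & (p -> ~p)) -> ([]~p & [](p -> ~p))) | ~q), w0
2. ~([](~p & (p -> ~p)) -> ([]~p & [](p -> ~p))), w0
3. q, w0
4. [](~p & (p -> ~p)), w0
5. ~([]~p & [](p -> ~p)), w0
6. ~p & (p -> ~p), w0
7. ~p, w0
8. p -> ~p, w0
9. ~[](p -> ~p), w0
10. ~(p -> ~p), w1
11. p, w1
12. ~p & (p -> ~p), w1
13. ~p, w1
14. p -> ~p, w1
Accessibility: w0Rw0, w0Rw1, w1Rw0, w1Rw1
Branch closes: p and ~p both at w1.
All branches of the negation close; one closing branch shown above.

Valid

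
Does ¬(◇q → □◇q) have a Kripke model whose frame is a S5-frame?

Unsatisfiable

1. ¬(◇q → □◇q), w0
2. ◇q, w0
3. ¬□◇q, w0
4. q, w1
5. ¬◇q, w2
6. ¬q, w0
7. ¬q, w1
Accessibility: w0Rw0, w0Rw1, w0Rw2, w1Rw0, w1Rw1, w1Rw2, w2Rw0, w2Rw1, w2Rw2
Branch closes: q and ¬q both at w1.
Every branch closes; the branch above is one of them.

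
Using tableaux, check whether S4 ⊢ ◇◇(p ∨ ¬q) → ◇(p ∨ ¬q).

Valid in S4

Tableau for the negation ¬(◇◇(p ∨ ¬q) → ◇(p ∨ ¬q)):
1. ¬(◇◇(p ∨ ¬q) → ◇(p ∨ ¬q)), u
2. ◇◇(p ∨ ¬q), u   [¬→-rule on 1]
3. ¬◇(p ∨ ¬q), u   [¬→-rule on 1]
4. ¬(p ∨ ¬q), u   [¬◇-rule on 3 via uRu]
5. ¬p, u   [¬∨-rule on 4]
6. q, u   [¬∨-rule on 4]
7. ◇(p ∨ ¬q), v   [◇-rule on 2: fresh world v, uRv]
8. ¬(p ∨ ¬q), v   [¬◇-rule on 3 via uRv]
9. ¬p, v   [¬∨-rule on 8]
10. q, v   [¬∨-rule on 8]
11. p ∨ ¬q, w   [◇-rule on 7: fresh world w, vRw]
12. ¬(p ∨ ¬q), w   [¬◇-rule on 3 via uRw]
13. ¬p, w   [¬∨-rule on 12]
14. q, w   [¬∨-rule on 12]
15. ¬q, w   [∨-rule on 11 (branches; this branch)]
Accessibility: uRu, uRv, uRw, vRv, vRw, wRw
Branch closes: q and ¬q both at w.
All branches of the negation close; one closing branch shown above.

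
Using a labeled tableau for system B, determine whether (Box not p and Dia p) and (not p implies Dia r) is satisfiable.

1. (Box not p and Dia p) and (not p implies Dia r), 0
2. Box not p and Dia p, 0
3. not p implies Dia r, 0
4. Box not p, 0
5. Dia p, 0
6. not p, 0
7. Dia r, 0
8. p, 1
9. not p, 1
Accessibility: 0R0, 0R1, 1R0, 1R1
Branch closes: p and not p both at 1.
Every branch closes; the branch above is one of them.

No, unsatisfiable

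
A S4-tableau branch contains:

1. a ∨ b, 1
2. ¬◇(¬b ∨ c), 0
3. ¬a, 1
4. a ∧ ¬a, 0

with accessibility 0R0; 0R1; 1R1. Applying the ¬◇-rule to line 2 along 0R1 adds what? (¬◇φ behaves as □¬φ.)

¬◇φ behaves as □¬φ: propagate the negated body to each accessible world.

¬(¬b ∨ c), 1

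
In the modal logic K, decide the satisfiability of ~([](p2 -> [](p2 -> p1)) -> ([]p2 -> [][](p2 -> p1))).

1. ~([](p2 -> [](p2 -> p1)) -> ([]p2 -> [][](p2 -> p1))), 0
2. [](p2 -> [](p2 -> p1)), 0
3. ~([]p2 -> [][](p2 -> p1)), 0
4. []p2, 0
5. ~[][](p2 -> p1), 0
6. ~[](p2 -> p1), 1
7. p2 -> [](p2 -> p1), 1
8. p2, 1
9. [](p2 -> p1), 1
10. ~(p2 -> p1), 2
11. p2, 2
12. ~p1, 2
13. p2 -> p1, 2
14. p1, 2
Accessibility: 0R1, 1R2
Branch closes: p1 and ~p1 both at 2.
All branches of the tableau close; one closing branch shown above.

Unsatisfiable (every branch closes)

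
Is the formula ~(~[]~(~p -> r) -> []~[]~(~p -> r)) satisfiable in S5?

1. ~(~[]~(~p -> r) -> []~[]~(~p -> r)), 0
2. ~[]~(~p -> r), 0
3. ~[]~[]~(~p -> r), 0
4. ~p -> r, 1
5. r, 1
6. []~(~p -> r), 2
7. ~(~p -> r), 0
8. ~p, 0
9. ~r, 0
10. ~(~p -> r), 1
11. ~p, 1
12. ~r, 1
Accessibility: 0R0, 0R1, 0R2, 1R0, 1R1, 1R2, 2R0, 2R1, 2R2
Branch closes: r and ~r both at 1.
Every branch closes; the branch above is one of them.

No, unsatisfiable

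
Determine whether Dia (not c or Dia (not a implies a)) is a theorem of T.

Tableau for the negation not Dia (not c or Dia (not a implies a)):
1. not Dia (not c or Dia (not a implies a)), 0
2. not (not c or Dia (not a implies a)), 0
3. c, 0
4. not Dia (not a implies a), 0
5. not (not a implies a), 0
6. not a, 0
Accessibility: 0R0
The negation has an open branch (countermodel exists).

Not valid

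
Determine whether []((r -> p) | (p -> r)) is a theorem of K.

Tableau for the negation ~[]((r -> p) | (p -> r)):
1. ~[]((r -> p) | (p -> r)), u
2. ~((r -> p) | (p -> r)), v
3. ~(r -> p), v
4. ~(p -> r), v
5. r, v
6. ~p, v
7. p, v
8. ~r, v
Accessibility: uRv
Branch closes: p and ~p both at v.
All branches of the negation close; one closing branch shown above.

Yes, valid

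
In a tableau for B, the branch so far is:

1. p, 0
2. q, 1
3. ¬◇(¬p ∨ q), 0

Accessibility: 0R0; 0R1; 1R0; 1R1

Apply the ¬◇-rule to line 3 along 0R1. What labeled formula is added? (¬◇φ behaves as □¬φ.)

¬◇φ behaves as □¬φ: propagate the negated body to each accessible world.

¬(¬p ∨ q), 1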